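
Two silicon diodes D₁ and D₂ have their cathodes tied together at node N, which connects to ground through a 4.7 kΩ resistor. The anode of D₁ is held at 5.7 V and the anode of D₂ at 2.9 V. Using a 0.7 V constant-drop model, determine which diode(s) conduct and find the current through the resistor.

Assume both conduct. Then node N would need to be at both 5.7−0.7 = 5 V and 2.9−0.7 = 2.2 V, which is impossible.
Assume only D₁ conducts: V_N = 5.7 − 0.7 = 5 V, so I_R = 5/4.7 = 1.06 mA.
Check D₂: its anode-to-cathode voltage is 2.9 − 5 = -2.1 V < 0.7 V, so it is off. The assumption is consistent.

Only D₁ conducts; I_R ≈ 1.1 mA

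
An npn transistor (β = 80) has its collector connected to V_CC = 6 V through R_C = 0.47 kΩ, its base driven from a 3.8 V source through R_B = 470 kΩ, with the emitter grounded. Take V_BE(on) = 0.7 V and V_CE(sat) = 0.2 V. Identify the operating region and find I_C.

active; I_C ≈ 0.53 mA

Assume active. Base-emitter loop: I_B = (V_BB − V_BE)/R_B = (3.8 − 0.7)/470 = 0.0066 mA.
I_C = β·I_B = 80×0.0066 = 0.528 mA.
V_CE = V_CC − I_C·R_C = 6 − 0.528×0.47 = 5.75 V > V_CE(sat), so the active-region assumption holds.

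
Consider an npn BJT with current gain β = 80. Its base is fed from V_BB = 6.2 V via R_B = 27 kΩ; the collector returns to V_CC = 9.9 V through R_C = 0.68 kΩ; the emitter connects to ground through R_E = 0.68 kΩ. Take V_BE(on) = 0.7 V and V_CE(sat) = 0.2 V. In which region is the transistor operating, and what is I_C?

active; I_C ≈ 5.4 mA

Assume active. Base-emitter loop: I_B = (V_BB − V_BE)/(R_B + (β+1)R_E) = (6.2 − 0.7)/(27 + 81×0.68) = 0.067 mA.
I_C = β·I_B = 80×0.067 = 5.36 mA.
V_CE = V_CC − I_C·R_C − I_E·R_E = 9.9 − 5.36×0.68 − 5.43×0.68 = 2.56 V > V_CE(sat), so the active-region assumption holds.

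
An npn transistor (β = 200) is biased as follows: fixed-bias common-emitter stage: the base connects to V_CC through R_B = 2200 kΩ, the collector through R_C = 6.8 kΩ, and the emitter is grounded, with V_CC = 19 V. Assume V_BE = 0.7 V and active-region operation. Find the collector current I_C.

Base loop: V_CC = I_B·R_B + V_BE, so I_B = (19 − 0.7)/2200 kΩ = 0.00832 mA.
In the active region I_C = β·I_B = 200 × 0.00832 = 1.66 mA.
Collector loop: V_CE = V_CC − I_C·R_C = 19 − 1.66×6.8 = 7.69 V.
Since V_CE = 7.69 V > V_CE(sat) ≈ 0.2 V, the transistor is in the active region as assumed.

I_C ≈ 1.7 mA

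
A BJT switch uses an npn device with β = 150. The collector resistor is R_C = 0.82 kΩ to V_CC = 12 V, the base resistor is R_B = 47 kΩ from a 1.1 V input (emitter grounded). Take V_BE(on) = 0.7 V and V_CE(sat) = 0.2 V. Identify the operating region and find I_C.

Assume active. Base-emitter loop: I_B = (V_BB − V_BE)/R_B = (1.1 − 0.7)/47 = 0.00851 mA.
I_C = β·I_B = 150×0.00851 = 1.28 mA.
V_CE = V_CC − I_C·R_C = 12 − 1.28×0.82 = 11 V > V_CE(sat), so the active-region assumption holds.

active; I_C ≈ 1.3 mA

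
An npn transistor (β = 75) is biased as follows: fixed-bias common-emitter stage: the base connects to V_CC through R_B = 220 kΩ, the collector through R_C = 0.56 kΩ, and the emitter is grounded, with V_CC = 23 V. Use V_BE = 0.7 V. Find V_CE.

V_CE ≈ 19 V

Base loop: V_CC = I_B·R_B + V_BE, so I_B = (23 − 0.7)/220 kΩ = 0.101 mA.
In the active region I_C = β·I_B = 75 × 0.101 = 7.6 mA.
Collector loop: V_CE = V_CC − I_C·R_C = 23 − 7.6×0.56 = 18.7 V.
Since V_CE = 18.7 V > V_CE(sat) ≈ 0.2 V, the transistor is in the active region as assumed.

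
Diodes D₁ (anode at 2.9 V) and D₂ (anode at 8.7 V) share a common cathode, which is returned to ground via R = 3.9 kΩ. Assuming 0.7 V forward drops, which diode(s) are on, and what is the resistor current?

Assume both conduct. Then node N would need to be at both 2.9−0.7 = 2.2 V and 8.7−0.7 = 8 V, which is impossible.
Assume only D₂ conducts: V_N = 8.7 − 0.7 = 8 V, so I_R = 8/3.9 = 2.05 mA.
Check D₁: its anode-to-cathode voltage is 2.9 − 8 = -5.1 V < 0.7 V, so it is off. The assumption is consistent.

Only D₂ conducts; I_R ≈ 2.1 mA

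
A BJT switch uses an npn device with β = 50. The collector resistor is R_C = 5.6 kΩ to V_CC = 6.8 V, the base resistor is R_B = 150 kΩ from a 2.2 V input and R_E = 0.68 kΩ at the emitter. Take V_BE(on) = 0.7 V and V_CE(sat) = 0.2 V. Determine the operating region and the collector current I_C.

active; I_C ≈ 0.41 mA

Assume active. Base-emitter loop: I_B = (V_BB − V_BE)/(R_B + (β+1)R_E) = (2.2 − 0.7)/(150 + 51×0.68) = 0.00812 mA.
I_C = β·I_B = 50×0.00812 = 0.406 mA.
V_CE = V_CC − I_C·R_C − I_E·R_E = 6.8 − 0.406×5.6 − 0.414×0.68 = 4.24 V > V_CE(sat), so the active-region assumption holds.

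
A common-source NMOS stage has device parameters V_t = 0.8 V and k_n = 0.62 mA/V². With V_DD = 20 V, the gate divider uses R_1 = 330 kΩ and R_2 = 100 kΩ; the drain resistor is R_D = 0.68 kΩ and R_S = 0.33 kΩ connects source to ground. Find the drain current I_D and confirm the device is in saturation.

I_D ≈ 2.7 mA

V_G = V_DD·R_2/(R_1+R_2) = 20×100/430 = 4.65 V.
Assume saturation: I_D = (k_n/2)(V_GS − V_t)² with V_GS = V_G − I_D·R_S = 4.65 − 0.33·I_D.
Substituting gives 0.0338·I_D² − 1.79·I_D + 4.6 = 0, with roots I_D = 2.71 or 50.3 mA.
The root I_D = 50.3 mA gives V_GS = -11.9 V ≤ V_t, so take I_D = 2.71 mA.
Then V_GS = 3.76 V and V_DS = V_DD − I_D(R_D+R_S) = 20 − 2.71×1.01 = 17.3 V.
Saturation requires V_DS ≥ V_GS − V_t = 2.96 V; 17.3 ≥ 2.96 ✓.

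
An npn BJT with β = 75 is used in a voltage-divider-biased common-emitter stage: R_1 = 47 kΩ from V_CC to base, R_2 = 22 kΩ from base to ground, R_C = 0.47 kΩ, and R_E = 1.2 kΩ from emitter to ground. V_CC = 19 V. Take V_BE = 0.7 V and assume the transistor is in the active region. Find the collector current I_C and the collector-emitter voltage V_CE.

I_C ≈ 3.8 mA, V_CE ≈ 13 V

Thevenize the base divider: V_Th = V_CC·R_2/(R_1+R_2) = 19×22/69 = 6.06 V, R_Th = R_1‖R_2 = 15 kΩ.
Base-emitter loop: V_Th = I_B·R_Th + V_BE + (β+1)I_B·R_E, so I_B = (6.06 − 0.7) / (15 + 76×1.2) = 0.0505 mA.
I_C = β·I_B = 75×0.0505 = 3.78 mA, and I_E = (β+1)I_B = 3.83 mA.
V_CE = V_CC − I_C·R_C − I_E·R_E = 19 − 3.78×0.47 − 3.83×1.2 = 12.6 V.
V_CE = 12.6 V > 0.2 V confirms active-region operation.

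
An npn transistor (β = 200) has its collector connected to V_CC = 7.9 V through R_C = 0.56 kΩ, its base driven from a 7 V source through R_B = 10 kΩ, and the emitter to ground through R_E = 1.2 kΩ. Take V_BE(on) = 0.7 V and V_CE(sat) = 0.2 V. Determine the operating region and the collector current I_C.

Assume active: I_B = (7 − 0.7)/(10 + 201×1.2) = 0.0251 mA, I_C = β·I_B = 5.02 mA.
Then V_CE = 7.9 − 5.02×0.56 − 5.04×1.2 = -0.958 V < 0.2 V — the active assumption fails.
Re-solve with V_CE = 0.2 V. KCL at the emitter: V_E/R_E = (V_BB−0.7−V_E)/R_B + (V_CC−0.2−V_E)/R_C, giving V_E = 5.29 V.
I_C = (V_CC − 0.2 − V_E)/R_C = (7.7 − 5.29)/0.56 = 4.31 mA.
Check: I_B = (6.3 − 5.29)/10 = 0.101 mA, and β·I_B = 20.2 mA > I_C, confirming saturation.

saturation; I_C ≈ 4.3 mA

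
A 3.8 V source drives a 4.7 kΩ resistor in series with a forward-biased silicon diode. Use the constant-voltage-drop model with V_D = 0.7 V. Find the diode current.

KVL around the loop: 3.8 = V_D + I·R = 0.7 + I × 4.7 kΩ.
So I = (3.8 − 0.7) / 4.7 kΩ = 3.1 / 4.7 = 0.66 mA.

I ≈ 0.66 mA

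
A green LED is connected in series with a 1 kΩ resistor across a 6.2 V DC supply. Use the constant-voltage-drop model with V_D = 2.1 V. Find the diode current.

KVL around the loop: 6.2 = V_D + I·R = 2.1 + I × 1 kΩ.
So I = (6.2 − 2.1) / 1 kΩ = 4.1 / 1 = 4.1 mA.

I ≈ 4.1 mA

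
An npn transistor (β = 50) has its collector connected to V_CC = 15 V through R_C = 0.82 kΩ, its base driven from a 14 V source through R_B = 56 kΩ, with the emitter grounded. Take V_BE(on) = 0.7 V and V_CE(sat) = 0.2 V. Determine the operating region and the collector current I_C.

active; I_C ≈ 12 mA

Assume active. Base-emitter loop: I_B = (V_BB − V_BE)/R_B = (14 − 0.7)/56 = 0.238 mA.
I_C = β·I_B = 50×0.238 = 11.9 mA.
V_CE = V_CC − I_C·R_C = 15 − 11.9×0.82 = 5.26 V > V_CE(sat), so the active-region assumption holds.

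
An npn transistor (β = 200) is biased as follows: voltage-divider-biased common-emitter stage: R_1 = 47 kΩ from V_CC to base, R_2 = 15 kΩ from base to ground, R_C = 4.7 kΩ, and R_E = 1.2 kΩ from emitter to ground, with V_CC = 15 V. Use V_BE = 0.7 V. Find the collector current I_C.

Thevenize the base divider: V_Th = V_CC·R_2/(R_1+R_2) = 15×15/62 = 3.63 V, R_Th = R_1‖R_2 = 11.4 kΩ.
Base-emitter loop: V_Th = I_B·R_Th + V_BE + (β+1)I_B·R_E, so I_B = (3.63 − 0.7) / (11.4 + 201×1.2) = 0.0116 mA.
I_C = β·I_B = 200×0.0116 = 2.32 mA, and I_E = (β+1)I_B = 2.33 mA.
V_CE = V_CC − I_C·R_C − I_E·R_E = 15 − 2.32×4.7 − 2.33×1.2 = 1.3 V.
V_CE = 1.3 V > 0.2 V confirms active-region operation.

I_C ≈ 2.3 mA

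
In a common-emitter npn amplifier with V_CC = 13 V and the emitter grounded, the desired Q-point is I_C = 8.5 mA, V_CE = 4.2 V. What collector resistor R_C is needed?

R_C ≈ 1 kΩ

Collector loop: V_CC = I_C·R_C + V_CE.
R_C = (V_CC − V_CE)/I_C = (13 − 4.2)/8.5 = 1.04 kΩ.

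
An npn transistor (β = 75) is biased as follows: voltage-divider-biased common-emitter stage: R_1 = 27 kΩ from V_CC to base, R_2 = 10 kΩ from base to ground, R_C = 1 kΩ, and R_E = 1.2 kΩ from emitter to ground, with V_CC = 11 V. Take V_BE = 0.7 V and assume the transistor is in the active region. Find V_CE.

Thevenize the base divider: V_Th = V_CC·R_2/(R_1+R_2) = 11×10/37 = 2.97 V, R_Th = R_1‖R_2 = 7.3 kΩ.
Base-emitter loop: V_Th = I_B·R_Th + V_BE + (β+1)I_B·R_E, so I_B = (2.97 − 0.7) / (7.3 + 76×1.2) = 0.0231 mA.
I_C = β·I_B = 75×0.0231 = 1.73 mA, and I_E = (β+1)I_B = 1.75 mA.
V_CE = V_CC − I_C·R_C − I_E·R_E = 11 − 1.73×1 − 1.75×1.2 = 7.16 V.
V_CE = 7.16 V > 0.2 V confirms active-region operation.

V_CE ≈ 7.2 V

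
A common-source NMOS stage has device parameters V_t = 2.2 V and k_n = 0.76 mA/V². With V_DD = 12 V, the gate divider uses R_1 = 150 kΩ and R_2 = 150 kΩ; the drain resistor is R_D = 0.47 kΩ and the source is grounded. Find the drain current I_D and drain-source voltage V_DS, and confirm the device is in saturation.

V_G = V_DD·R_2/(R_1+R_2) = 12×150/300 = 6 V. With the source grounded, V_GS = V_G = 6 V.
Assume saturation: I_D = (k_n/2)(V_GS − V_t)² = (0.76/2)×(6 − 2.2)² = 0.38×3.8² = 5.49 mA.
V_DS = V_DD − I_D·R_D = 12 − 5.49×0.47 = 9.42 V.
Saturation requires V_DS ≥ V_GS − V_t = 3.8 V; 9.42 ≥ 3.8 ✓.

I_D ≈ 5.5 mA, V_DS ≈ 9.4 V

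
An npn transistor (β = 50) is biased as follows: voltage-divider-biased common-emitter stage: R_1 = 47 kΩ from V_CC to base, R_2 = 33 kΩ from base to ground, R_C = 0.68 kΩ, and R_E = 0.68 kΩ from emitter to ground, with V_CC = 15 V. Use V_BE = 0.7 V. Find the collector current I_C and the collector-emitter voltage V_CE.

I_C ≈ 5.1 mA, V_CE ≈ 8 V

Thevenize the base divider: V_Th = V_CC·R_2/(R_1+R_2) = 15×33/80 = 6.19 V, R_Th = R_1‖R_2 = 19.4 kΩ.
Base-emitter loop: V_Th = I_B·R_Th + V_BE + (β+1)I_B·R_E, so I_B = (6.19 − 0.7) / (19.4 + 51×0.68) = 0.101 mA.
I_C = β·I_B = 50×0.101 = 5.07 mA, and I_E = (β+1)I_B = 5.18 mA.
V_CE = V_CC − I_C·R_C − I_E·R_E = 15 − 5.07×0.68 − 5.18×0.68 = 8.03 V.
V_CE = 8.03 V > 0.2 V confirms active-region operation.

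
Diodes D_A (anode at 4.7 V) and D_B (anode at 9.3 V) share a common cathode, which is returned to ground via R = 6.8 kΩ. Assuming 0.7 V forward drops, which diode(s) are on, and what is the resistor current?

Assume both conduct. Then node N would need to be at both 4.7−0.7 = 4 V and 9.3−0.7 = 8.6 V, which is impossible.
Assume only D_B conducts: V_N = 9.3 − 0.7 = 8.6 V, so I_R = 8.6/6.8 = 1.26 mA.
Check D_A: its anode-to-cathode voltage is 4.7 − 8.6 = -3.9 V < 0.7 V, so it is off. The assumption is consistent.

Only D_B conducts; I_R ≈ 1.3 mA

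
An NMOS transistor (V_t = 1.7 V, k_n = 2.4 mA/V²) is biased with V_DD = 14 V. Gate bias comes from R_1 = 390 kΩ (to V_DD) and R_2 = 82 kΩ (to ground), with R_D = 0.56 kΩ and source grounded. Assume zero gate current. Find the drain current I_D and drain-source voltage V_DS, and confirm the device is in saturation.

I_D ≈ 0.64 mA, V_DS ≈ 14 V

V_G = V_DD·R_2/(R_1+R_2) = 14×82/472 = 2.43 V. With the source grounded, V_GS = V_G = 2.43 V.
Assume saturation: I_D = (k_n/2)(V_GS − V_t)² = (2.4/2)×(2.43 − 1.7)² = 1.2×0.732² = 0.643 mA.
V_DS = V_DD − I_D·R_D = 14 − 0.643×0.56 = 13.6 V.
Saturation requires V_DS ≥ V_GS − V_t = 0.732 V; 13.6 ≥ 0.732 ✓.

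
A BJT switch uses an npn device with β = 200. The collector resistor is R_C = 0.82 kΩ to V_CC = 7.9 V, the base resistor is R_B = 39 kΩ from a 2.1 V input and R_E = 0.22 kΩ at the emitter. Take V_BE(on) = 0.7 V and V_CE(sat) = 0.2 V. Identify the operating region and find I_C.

active; I_C ≈ 3.4 mA

Assume active. Base-emitter loop: I_B = (V_BB − V_BE)/(R_B + (β+1)R_E) = (2.1 − 0.7)/(39 + 201×0.22) = 0.0168 mA.
I_C = β·I_B = 200×0.0168 = 3.36 mA.
V_CE = V_CC − I_C·R_C − I_E·R_E = 7.9 − 3.36×0.82 − 3.38×0.22 = 4.4 V > V_CE(sat), so the active-region assumption holds.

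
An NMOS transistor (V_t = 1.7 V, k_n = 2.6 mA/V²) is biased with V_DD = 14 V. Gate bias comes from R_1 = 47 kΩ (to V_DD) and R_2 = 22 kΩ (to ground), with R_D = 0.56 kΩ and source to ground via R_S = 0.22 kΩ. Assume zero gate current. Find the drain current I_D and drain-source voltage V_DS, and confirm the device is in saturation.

V_G = V_DD·R_2/(R_1+R_2) = 14×22/69 = 4.46 V.
Assume saturation: I_D = (k_n/2)(V_GS − V_t)² with V_GS = V_G − I_D·R_S = 4.46 − 0.22·I_D.
Substituting gives 0.0629·I_D² − 2.58·I_D + 9.93 = 0, with roots I_D = 4.3 or 36.7 mA.
The root I_D = 36.7 mA gives V_GS = -3.61 V ≤ V_t, so take I_D = 4.3 mA.
Then V_GS = 3.52 V and V_DS = V_DD − I_D(R_D+R_S) = 14 − 4.3×0.78 = 10.6 V.
Saturation requires V_DS ≥ V_GS − V_t = 1.82 V; 10.6 ≥ 1.82 ✓.

I_D ≈ 4.3 mA, V_DS ≈ 11 V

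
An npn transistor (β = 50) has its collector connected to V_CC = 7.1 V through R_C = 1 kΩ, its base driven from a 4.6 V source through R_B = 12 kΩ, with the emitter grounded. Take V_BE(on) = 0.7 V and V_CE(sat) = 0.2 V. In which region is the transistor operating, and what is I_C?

saturation; I_C ≈ 6.9 mA

Assume active: I_B = (4.6 − 0.7)/12 = 0.325 mA, giving I_C = β·I_B = 16.2 mA.
But then V_CE = 7.1 − 16.2×1 = -9.15 V < V_CE(sat) = 0.2 V — impossible in the active region.
So the transistor is saturated. With V_CE = 0.2 V, I_C = (V_CC − 0.2)/R_C = 6.9/1 = 6.9 mA.
Check: β·I_B = 16.2 mA > I_C = 6.9 mA, confirming saturation.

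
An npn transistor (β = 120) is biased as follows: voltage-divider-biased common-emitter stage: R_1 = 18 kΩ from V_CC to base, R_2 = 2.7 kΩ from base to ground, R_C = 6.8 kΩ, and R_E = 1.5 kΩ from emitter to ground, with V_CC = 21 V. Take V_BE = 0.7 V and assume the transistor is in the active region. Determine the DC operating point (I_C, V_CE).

Thevenize the base divider: V_Th = V_CC·R_2/(R_1+R_2) = 21×2.7/20.7 = 2.74 V, R_Th = R_1‖R_2 = 2.35 kΩ.
Base-emitter loop: V_Th = I_B·R_Th + V_BE + (β+1)I_B·R_E, so I_B = (2.74 − 0.7) / (2.35 + 121×1.5) = 0.0111 mA.
I_C = β·I_B = 120×0.0111 = 1.33 mA, and I_E = (β+1)I_B = 1.34 mA.
V_CE = V_CC − I_C·R_C − I_E·R_E = 21 − 1.33×6.8 − 1.34×1.5 = 9.94 V.
V_CE = 9.94 V > 0.2 V confirms active-region operation.

I_C ≈ 1.3 mA, V_CE ≈ 9.9 V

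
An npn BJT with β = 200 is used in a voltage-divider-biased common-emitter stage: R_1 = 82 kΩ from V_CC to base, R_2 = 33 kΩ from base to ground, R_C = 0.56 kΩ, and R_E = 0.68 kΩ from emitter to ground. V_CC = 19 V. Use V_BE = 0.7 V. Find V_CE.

Thevenize the base divider: V_Th = V_CC·R_2/(R_1+R_2) = 19×33/115 = 5.45 V, R_Th = R_1‖R_2 = 23.5 kΩ.
Base-emitter loop: V_Th = I_B·R_Th + V_BE + (β+1)I_B·R_E, so I_B = (5.45 − 0.7) / (23.5 + 201×0.68) = 0.0297 mA.
I_C = β·I_B = 200×0.0297 = 5.93 mA, and I_E = (β+1)I_B = 5.96 mA.
V_CE = V_CC − I_C·R_C − I_E·R_E = 19 − 5.93×0.56 − 5.96×0.68 = 11.6 V.
V_CE = 11.6 V > 0.2 V confirms active-region operation.

V_CE ≈ 12 V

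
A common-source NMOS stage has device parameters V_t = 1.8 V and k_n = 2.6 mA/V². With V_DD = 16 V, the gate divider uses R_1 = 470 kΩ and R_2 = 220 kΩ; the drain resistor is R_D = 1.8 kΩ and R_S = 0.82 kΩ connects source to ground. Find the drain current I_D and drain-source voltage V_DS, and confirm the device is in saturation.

V_G = V_DD·R_2/(R_1+R_2) = 16×220/690 = 5.1 V.
Assume saturation: I_D = (k_n/2)(V_GS − V_t)² with V_GS = V_G − I_D·R_S = 5.1 − 0.82·I_D.
Substituting gives 0.874·I_D² − 8.04·I_D + 14.2 = 0, with roots I_D = 2.38 or 6.82 mA.
The root I_D = 6.82 mA gives V_GS = -0.49 V ≤ V_t, so take I_D = 2.38 mA.
Then V_GS = 3.15 V and V_DS = V_DD − I_D(R_D+R_S) = 16 − 2.38×2.62 = 9.77 V.
Saturation requires V_DS ≥ V_GS − V_t = 1.35 V; 9.77 ≥ 1.35 ✓.

I_D ≈ 2.4 mA, V_DS ≈ 9.8 V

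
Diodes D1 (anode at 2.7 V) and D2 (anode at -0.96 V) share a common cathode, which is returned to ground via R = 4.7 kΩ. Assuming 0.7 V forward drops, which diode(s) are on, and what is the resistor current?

Only D1 conducts; I_R ≈ 0.43 mA

Assume both conduct. Then node N would need to be at both 2.7−0.7 = 2 V and -0.96−0.7 = -1.66 V, which is impossible.
Assume only D1 conducts: V_N = 2.7 − 0.7 = 2 V, so I_R = 2/4.7 = 0.426 mA.
Check D2: its anode-to-cathode voltage is -0.96 − 2 = -2.96 V < 0.7 V, so it is off. The assumption is consistent.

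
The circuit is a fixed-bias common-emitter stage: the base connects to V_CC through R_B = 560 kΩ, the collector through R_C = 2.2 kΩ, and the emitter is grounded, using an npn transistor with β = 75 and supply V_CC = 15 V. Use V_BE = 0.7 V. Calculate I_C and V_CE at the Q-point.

Base loop: V_CC = I_B·R_B + V_BE, so I_B = (15 − 0.7)/560 kΩ = 0.0255 mA.
In the active region I_C = β·I_B = 75 × 0.0255 = 1.92 mA.
Collector loop: V_CE = V_CC − I_C·R_C = 15 − 1.92×2.2 = 10.8 V.
Since V_CE = 10.8 V > V_CE(sat) ≈ 0.2 V, the transistor is in the active region as assumed.

I_C ≈ 1.9 mA, V_CE ≈ 11 V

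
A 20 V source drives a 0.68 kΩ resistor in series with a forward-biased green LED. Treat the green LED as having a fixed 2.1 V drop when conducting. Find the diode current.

I ≈ 26 mA

KVL around the loop: 20 = V_D + I·R = 2.1 + I × 0.68 kΩ.
So I = (20 − 2.1) / 0.68 kΩ = 17.9 / 0.68 = 26.3 mA.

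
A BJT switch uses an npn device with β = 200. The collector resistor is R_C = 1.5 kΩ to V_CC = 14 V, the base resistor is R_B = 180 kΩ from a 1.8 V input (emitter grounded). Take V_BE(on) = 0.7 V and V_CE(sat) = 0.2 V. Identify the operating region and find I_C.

active; I_C ≈ 1.2 mA

Assume active. Base-emitter loop: I_B = (V_BB − V_BE)/R_B = (1.8 − 0.7)/180 = 0.00611 mA.
I_C = β·I_B = 200×0.00611 = 1.22 mA.
V_CE = V_CC − I_C·R_C = 14 − 1.22×1.5 = 12.2 V > V_CE(sat), so the active-region assumption holds.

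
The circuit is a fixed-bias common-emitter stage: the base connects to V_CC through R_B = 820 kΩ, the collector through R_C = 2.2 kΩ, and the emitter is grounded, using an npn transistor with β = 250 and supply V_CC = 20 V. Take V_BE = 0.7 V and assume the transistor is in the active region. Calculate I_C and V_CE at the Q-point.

I_C ≈ 5.9 mA, V_CE ≈ 7.1 V

Base loop: V_CC = I_B·R_B + V_BE, so I_B = (20 − 0.7)/820 kΩ = 0.0235 mA.
In the active region I_C = β·I_B = 250 × 0.0235 = 5.88 mA.
Collector loop: V_CE = V_CC − I_C·R_C = 20 − 5.88×2.2 = 7.05 V.
Since V_CE = 7.05 V > V_CE(sat) ≈ 0.2 V, the transistor is in the active region as assumed.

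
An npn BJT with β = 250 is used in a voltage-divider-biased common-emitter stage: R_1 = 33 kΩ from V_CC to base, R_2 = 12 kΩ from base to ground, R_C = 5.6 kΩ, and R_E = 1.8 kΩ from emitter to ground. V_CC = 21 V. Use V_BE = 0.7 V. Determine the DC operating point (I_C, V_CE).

I_C ≈ 2.7 mA, V_CE ≈ 1.3 V

Thevenize the base divider: V_Th = V_CC·R_2/(R_1+R_2) = 21×12/45 = 5.6 V, R_Th = R_1‖R_2 = 8.8 kΩ.
Base-emitter loop: V_Th = I_B·R_Th + V_BE + (β+1)I_B·R_E, so I_B = (5.6 − 0.7) / (8.8 + 251×1.8) = 0.0106 mA.
I_C = β·I_B = 250×0.0106 = 2.66 mA, and I_E = (β+1)I_B = 2.67 mA.
V_CE = V_CC − I_C·R_C − I_E·R_E = 21 − 2.66×5.6 − 2.67×1.8 = 1.3 V.
V_CE = 1.3 V > 0.2 V confirms active-region operation.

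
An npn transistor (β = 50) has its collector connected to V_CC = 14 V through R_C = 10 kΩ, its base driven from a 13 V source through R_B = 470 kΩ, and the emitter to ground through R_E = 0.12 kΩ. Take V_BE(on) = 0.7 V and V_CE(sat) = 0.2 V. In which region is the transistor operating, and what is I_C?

Assume active. Base-emitter loop: I_B = (V_BB − V_BE)/(R_B + (β+1)R_E) = (13 − 0.7)/(470 + 51×0.12) = 0.0258 mA.
I_C = β·I_B = 50×0.0258 = 1.29 mA.
V_CE = V_CC − I_C·R_C − I_E·R_E = 14 − 1.29×10 − 1.32×0.12 = 0.925 V > V_CE(sat), so the active-region assumption holds.

active; I_C ≈ 1.3 mA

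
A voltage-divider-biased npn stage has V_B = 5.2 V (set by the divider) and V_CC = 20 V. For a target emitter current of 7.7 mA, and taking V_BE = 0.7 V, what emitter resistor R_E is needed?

R_E ≈ 0.58 kΩ

V_E = V_B − V_BE = 5.2 − 0.7 = 4.5 V.
R_E = V_E / I_E = 4.5 / 7.7 = 0.584 kΩ.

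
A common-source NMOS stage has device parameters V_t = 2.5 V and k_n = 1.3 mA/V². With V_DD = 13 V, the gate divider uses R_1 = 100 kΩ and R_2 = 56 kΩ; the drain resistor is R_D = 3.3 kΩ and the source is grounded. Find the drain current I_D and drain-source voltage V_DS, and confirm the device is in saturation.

I_D ≈ 3.1 mA, V_DS ≈ 2.9 V

V_G = V_DD·R_2/(R_1+R_2) = 13×56/156 = 4.67 V. With the source grounded, V_GS = V_G = 4.67 V.
Assume saturation: I_D = (k_n/2)(V_GS − V_t)² = (1.3/2)×(4.67 − 2.5)² = 0.65×2.17² = 3.05 mA.
V_DS = V_DD − I_D·R_D = 13 − 3.05×3.3 = 2.93 V.
Saturation requires V_DS ≥ V_GS − V_t = 2.17 V; 2.93 ≥ 2.17 ✓.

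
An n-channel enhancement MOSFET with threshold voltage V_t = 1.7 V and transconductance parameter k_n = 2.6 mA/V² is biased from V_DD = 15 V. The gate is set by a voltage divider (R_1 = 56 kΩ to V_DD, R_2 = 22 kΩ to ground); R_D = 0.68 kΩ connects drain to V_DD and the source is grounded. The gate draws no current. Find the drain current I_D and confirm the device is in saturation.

V_G = V_DD·R_2/(R_1+R_2) = 15×22/78 = 4.23 V. With the source grounded, V_GS = V_G = 4.23 V.
Assume saturation: I_D = (k_n/2)(V_GS − V_t)² = (2.6/2)×(4.23 − 1.7)² = 1.3×2.53² = 8.33 mA.
V_DS = V_DD − I_D·R_D = 15 − 8.33×0.68 = 9.34 V.
Saturation requires V_DS ≥ V_GS − V_t = 2.53 V; 9.34 ≥ 2.53 ✓.

I_D ≈ 8.3 mA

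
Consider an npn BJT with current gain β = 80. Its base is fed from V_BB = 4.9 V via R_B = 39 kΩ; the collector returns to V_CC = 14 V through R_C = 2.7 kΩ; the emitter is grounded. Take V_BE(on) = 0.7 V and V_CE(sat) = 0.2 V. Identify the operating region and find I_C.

Assume active: I_B = (4.9 − 0.7)/39 = 0.108 mA, giving I_C = β·I_B = 8.62 mA.
But then V_CE = 14 − 8.62×2.7 = -9.26 V < V_CE(sat) = 0.2 V — impossible in the active region.
So the transistor is saturated. With V_CE = 0.2 V, I_C = (V_CC − 0.2)/R_C = 13.8/2.7 = 5.11 mA.
Check: β·I_B = 8.62 mA > I_C = 5.11 mA, confirming saturation.

saturation; I_C ≈ 5.1 mA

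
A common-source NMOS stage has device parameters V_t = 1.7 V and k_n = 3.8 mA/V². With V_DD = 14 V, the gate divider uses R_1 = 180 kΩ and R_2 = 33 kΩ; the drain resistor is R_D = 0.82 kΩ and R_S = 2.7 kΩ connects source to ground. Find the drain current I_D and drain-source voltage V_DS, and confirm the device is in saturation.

I_D ≈ 0.092 mA, V_DS ≈ 14 V

V_G = V_DD·R_2/(R_1+R_2) = 14×33/213 = 2.17 V.
Assume saturation: I_D = (k_n/2)(V_GS − V_t)² with V_GS = V_G − I_D·R_S = 2.17 − 2.7·I_D.
Substituting gives 13.9·I_D² − 5.81·I_D + 0.418 = 0, with roots I_D = 0.0921 or 0.327 mA.
The root I_D = 0.327 mA gives V_GS = 1.28 V ≤ V_t, so take I_D = 0.0921 mA.
Then V_GS = 1.92 V and V_DS = V_DD − I_D(R_D+R_S) = 14 − 0.0921×3.52 = 13.7 V.
Saturation requires V_DS ≥ V_GS − V_t = 0.22 V; 13.7 ≥ 0.22 ✓.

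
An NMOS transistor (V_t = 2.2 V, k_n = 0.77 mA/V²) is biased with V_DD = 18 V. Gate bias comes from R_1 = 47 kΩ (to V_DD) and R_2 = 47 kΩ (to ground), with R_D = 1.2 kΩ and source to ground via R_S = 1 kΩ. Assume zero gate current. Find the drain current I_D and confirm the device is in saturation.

V_G = V_DD·R_2/(R_1+R_2) = 18×47/94 = 9 V.
Assume saturation: I_D = (k_n/2)(V_GS − V_t)² with V_GS = V_G − I_D·R_S = 9 − 1·I_D.
Substituting gives 0.385·I_D² − 6.24·I_D + 17.8 = 0, with roots I_D = 3.7 or 12.5 mA.
The root I_D = 12.5 mA gives V_GS = -3.5 V ≤ V_t, so take I_D = 3.7 mA.
Then V_GS = 5.3 V and V_DS = V_DD − I_D(R_D+R_S) = 18 − 3.7×2.2 = 9.86 V.
Saturation requires V_DS ≥ V_GS − V_t = 3.1 V; 9.86 ≥ 3.1 ✓.

I_D ≈ 3.7 mA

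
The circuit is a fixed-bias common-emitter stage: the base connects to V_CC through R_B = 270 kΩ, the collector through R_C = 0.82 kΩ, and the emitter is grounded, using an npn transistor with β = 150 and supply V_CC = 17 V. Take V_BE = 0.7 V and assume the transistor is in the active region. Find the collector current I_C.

I_C ≈ 9.1 mA

Base loop: V_CC = I_B·R_B + V_BE, so I_B = (17 − 0.7)/270 kΩ = 0.0604 mA.
In the active region I_C = β·I_B = 150 × 0.0604 = 9.06 mA.
Collector loop: V_CE = V_CC − I_C·R_C = 17 − 9.06×0.82 = 9.57 V.
Since V_CE = 9.57 V > V_CE(sat) ≈ 0.2 V, the transistor is in the active region as assumed.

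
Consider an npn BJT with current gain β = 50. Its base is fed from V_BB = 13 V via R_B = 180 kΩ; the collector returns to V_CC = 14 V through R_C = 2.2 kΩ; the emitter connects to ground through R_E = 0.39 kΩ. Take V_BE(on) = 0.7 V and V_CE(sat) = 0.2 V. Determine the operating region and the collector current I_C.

Assume active. Base-emitter loop: I_B = (V_BB − V_BE)/(R_B + (β+1)R_E) = (13 − 0.7)/(180 + 51×0.39) = 0.0615 mA.
I_C = β·I_B = 50×0.0615 = 3.08 mA.
V_CE = V_CC − I_C·R_C − I_E·R_E = 14 − 3.08×2.2 − 3.14×0.39 = 6.01 V > V_CE(sat), so the active-region assumption holds.

active; I_C ≈ 3.1 mA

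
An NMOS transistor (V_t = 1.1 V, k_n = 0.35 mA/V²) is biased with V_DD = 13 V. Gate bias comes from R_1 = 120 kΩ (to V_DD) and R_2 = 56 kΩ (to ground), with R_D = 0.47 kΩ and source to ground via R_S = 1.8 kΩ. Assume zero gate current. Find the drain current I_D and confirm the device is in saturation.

V_G = V_DD·R_2/(R_1+R_2) = 13×56/176 = 4.14 V.
Assume saturation: I_D = (k_n/2)(V_GS − V_t)² with V_GS = V_G − I_D·R_S = 4.14 − 1.8·I_D.
Substituting gives 0.567·I_D² − 2.91·I_D + 1.61 = 0, with roots I_D = 0.632 or 4.51 mA.
The root I_D = 4.51 mA gives V_GS = -3.97 V ≤ V_t, so take I_D = 0.632 mA.
Then V_GS = 3 V and V_DS = V_DD − I_D(R_D+R_S) = 13 − 0.632×2.27 = 11.6 V.
Saturation requires V_DS ≥ V_GS − V_t = 1.9 V; 11.6 ≥ 1.9 ✓.

I_D ≈ 0.63 mA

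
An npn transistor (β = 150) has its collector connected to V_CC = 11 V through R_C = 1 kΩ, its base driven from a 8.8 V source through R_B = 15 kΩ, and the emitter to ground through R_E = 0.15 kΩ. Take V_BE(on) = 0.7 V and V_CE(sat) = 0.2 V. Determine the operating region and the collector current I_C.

saturation; I_C ≈ 9.3 mA

Assume active: I_B = (8.8 − 0.7)/(15 + 151×0.15) = 0.215 mA, I_C = β·I_B = 32.3 mA.
Then V_CE = 11 − 32.3×1 − 32.5×0.15 = -26.1 V < 0.2 V — the active assumption fails.
Re-solve with V_CE = 0.2 V. KCL at the emitter: V_E/R_E = (V_BB−0.7−V_E)/R_B + (V_CC−0.2−V_E)/R_C, giving V_E = 1.47 V.
I_C = (V_CC − 0.2 − V_E)/R_C = (10.8 − 1.47)/1 = 9.33 mA.
Check: I_B = (8.1 − 1.47)/15 = 0.442 mA, and β·I_B = 66.3 mA > I_C, confirming saturation.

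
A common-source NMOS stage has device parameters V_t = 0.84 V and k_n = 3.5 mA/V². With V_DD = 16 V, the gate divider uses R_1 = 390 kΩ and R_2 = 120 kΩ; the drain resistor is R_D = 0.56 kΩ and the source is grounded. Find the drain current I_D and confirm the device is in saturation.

V_G = V_DD·R_2/(R_1+R_2) = 16×120/510 = 3.76 V. With the source grounded, V_GS = V_G = 3.76 V.
Assume saturation: I_D = (k_n/2)(V_GS − V_t)² = (3.5/2)×(3.76 − 0.84)² = 1.75×2.92² = 15 mA.
V_DS = V_DD − I_D·R_D = 16 − 15×0.56 = 7.62 V.
Saturation requires V_DS ≥ V_GS − V_t = 2.92 V; 7.62 ≥ 2.92 ✓.

I_D ≈ 15 mA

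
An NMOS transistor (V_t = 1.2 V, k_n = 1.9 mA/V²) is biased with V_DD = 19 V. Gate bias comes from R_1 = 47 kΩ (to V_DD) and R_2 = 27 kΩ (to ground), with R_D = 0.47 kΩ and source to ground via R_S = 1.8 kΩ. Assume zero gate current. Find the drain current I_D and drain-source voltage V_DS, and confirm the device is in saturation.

I_D ≈ 2.3 mA, V_DS ≈ 14 V

V_G = V_DD·R_2/(R_1+R_2) = 19×27/74 = 6.93 V.
Assume saturation: I_D = (k_n/2)(V_GS − V_t)² with V_GS = V_G − I_D·R_S = 6.93 − 1.8·I_D.
Substituting gives 3.08·I_D² − 20.6·I_D + 31.2 = 0, with roots I_D = 2.32 or 4.38 mA.
The root I_D = 4.38 mA gives V_GS = -0.947 V ≤ V_t, so take I_D = 2.32 mA.
Then V_GS = 2.76 V and V_DS = V_DD − I_D(R_D+R_S) = 19 − 2.32×2.27 = 13.7 V.
Saturation requires V_DS ≥ V_GS − V_t = 1.56 V; 13.7 ≥ 1.56 ✓.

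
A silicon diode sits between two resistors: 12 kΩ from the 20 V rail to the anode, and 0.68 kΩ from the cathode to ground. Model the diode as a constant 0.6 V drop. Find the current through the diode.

The two resistors are in series with the diode, so KVL gives 20 = I·12 + 0.6 + I·0.68.
I = (20 − 0.6) / (12 + 0.68) kΩ = 19.4 / 12.7 = 1.53 mA.

I ≈ 1.5 mA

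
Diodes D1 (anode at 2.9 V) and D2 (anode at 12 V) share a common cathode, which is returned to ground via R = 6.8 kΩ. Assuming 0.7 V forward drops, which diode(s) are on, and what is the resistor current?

Only D2 conducts; I_R ≈ 1.7 mA

Assume both conduct. Then node N would need to be at both 2.9−0.7 = 2.2 V and 12−0.7 = 11.3 V, which is impossible.
Assume only D2 conducts: V_N = 12 − 0.7 = 11.3 V, so I_R = 11.3/6.8 = 1.66 mA.
Check D1: its anode-to-cathode voltage is 2.9 − 11.3 = -8.4 V < 0.7 V, so it is off. The assumption is consistent.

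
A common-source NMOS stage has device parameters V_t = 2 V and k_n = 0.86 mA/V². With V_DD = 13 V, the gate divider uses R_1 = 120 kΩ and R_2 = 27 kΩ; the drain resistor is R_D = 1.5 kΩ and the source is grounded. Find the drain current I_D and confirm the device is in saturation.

I_D ≈ 0.065 mA

V_G = V_DD·R_2/(R_1+R_2) = 13×27/147 = 2.39 V. With the source grounded, V_GS = V_G = 2.39 V.
Assume saturation: I_D = (k_n/2)(V_GS − V_t)² = (0.86/2)×(2.39 − 2)² = 0.43×0.388² = 0.0647 mA.
V_DS = V_DD − I_D·R_D = 13 − 0.0647×1.5 = 12.9 V.
Saturation requires V_DS ≥ V_GS − V_t = 0.388 V; 12.9 ≥ 0.388 ✓.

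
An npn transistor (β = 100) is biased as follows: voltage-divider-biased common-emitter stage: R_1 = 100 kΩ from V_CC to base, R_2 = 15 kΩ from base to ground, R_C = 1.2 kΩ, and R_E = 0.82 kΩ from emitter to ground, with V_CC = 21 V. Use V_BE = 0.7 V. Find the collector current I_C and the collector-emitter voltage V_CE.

I_C ≈ 2.1 mA, V_CE ≈ 17 V

Thevenize the base divider: V_Th = V_CC·R_2/(R_1+R_2) = 21×15/115 = 2.74 V, R_Th = R_1‖R_2 = 13 kΩ.
Base-emitter loop: V_Th = I_B·R_Th + V_BE + (β+1)I_B·R_E, so I_B = (2.74 − 0.7) / (13 + 101×0.82) = 0.0213 mA.
I_C = β·I_B = 100×0.0213 = 2.13 mA, and I_E = (β+1)I_B = 2.15 mA.
V_CE = V_CC − I_C·R_C − I_E·R_E = 21 − 2.13×1.2 − 2.15×0.82 = 16.7 V.
V_CE = 16.7 V > 0.2 V confirms active-region operation.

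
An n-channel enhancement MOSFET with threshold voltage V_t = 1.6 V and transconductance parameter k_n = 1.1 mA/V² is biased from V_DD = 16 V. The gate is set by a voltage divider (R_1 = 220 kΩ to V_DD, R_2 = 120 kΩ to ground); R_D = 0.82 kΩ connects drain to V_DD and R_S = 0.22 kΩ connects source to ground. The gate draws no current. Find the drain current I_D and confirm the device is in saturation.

V_G = V_DD·R_2/(R_1+R_2) = 16×120/340 = 5.65 V.
Assume saturation: I_D = (k_n/2)(V_GS − V_t)² with V_GS = V_G − I_D·R_S = 5.65 − 0.22·I_D.
Substituting gives 0.0266·I_D² − 1.98·I_D + 9.01 = 0, with roots I_D = 4.87 or 69.5 mA.
The root I_D = 69.5 mA gives V_GS = -9.64 V ≤ V_t, so take I_D = 4.87 mA.
Then V_GS = 4.58 V and V_DS = V_DD − I_D(R_D+R_S) = 16 − 4.87×1.04 = 10.9 V.
Saturation requires V_DS ≥ V_GS − V_t = 2.98 V; 10.9 ≥ 2.98 ✓.

I_D ≈ 4.9 mA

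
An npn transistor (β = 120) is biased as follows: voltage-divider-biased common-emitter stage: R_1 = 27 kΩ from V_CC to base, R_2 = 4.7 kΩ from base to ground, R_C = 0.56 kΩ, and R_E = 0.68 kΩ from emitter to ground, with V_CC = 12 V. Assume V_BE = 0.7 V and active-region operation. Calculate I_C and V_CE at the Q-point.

Thevenize the base divider: V_Th = V_CC·R_2/(R_1+R_2) = 12×4.7/31.7 = 1.78 V, R_Th = R_1‖R_2 = 4 kΩ.
Base-emitter loop: V_Th = I_B·R_Th + V_BE + (β+1)I_B·R_E, so I_B = (1.78 − 0.7) / (4 + 121×0.68) = 0.0125 mA.
I_C = β·I_B = 120×0.0125 = 1.5 mA, and I_E = (β+1)I_B = 1.51 mA.
V_CE = V_CC − I_C·R_C − I_E·R_E = 12 − 1.5×0.56 − 1.51×0.68 = 10.1 V.
V_CE = 10.1 V > 0.2 V confirms active-region operation.

I_C ≈ 1.5 mA, V_CE ≈ 10 V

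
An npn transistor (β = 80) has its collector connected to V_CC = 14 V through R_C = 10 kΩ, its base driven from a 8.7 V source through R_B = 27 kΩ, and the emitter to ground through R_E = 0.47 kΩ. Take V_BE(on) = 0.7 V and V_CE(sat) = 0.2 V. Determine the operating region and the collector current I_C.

saturation; I_C ≈ 1.3 mA

Assume active: I_B = (8.7 − 0.7)/(27 + 81×0.47) = 0.123 mA, I_C = β·I_B = 9.84 mA.
Then V_CE = 14 − 9.84×10 − 9.96×0.47 = -89 V < 0.2 V — the active assumption fails.
Re-solve with V_CE = 0.2 V. KCL at the emitter: V_E/R_E = (V_BB−0.7−V_E)/R_B + (V_CC−0.2−V_E)/R_C, giving V_E = 0.74 V.
I_C = (V_CC − 0.2 − V_E)/R_C = (13.8 − 0.74)/10 = 1.31 mA.
Check: I_B = (8 − 0.74)/27 = 0.269 mA, and β·I_B = 21.5 mA > I_C, confirming saturation.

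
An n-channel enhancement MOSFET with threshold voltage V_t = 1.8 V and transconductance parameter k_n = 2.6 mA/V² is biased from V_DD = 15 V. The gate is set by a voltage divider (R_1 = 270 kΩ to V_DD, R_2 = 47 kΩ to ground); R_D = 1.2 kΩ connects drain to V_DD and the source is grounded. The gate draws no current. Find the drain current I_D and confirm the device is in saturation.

I_D ≈ 0.23 mA

V_G = V_DD·R_2/(R_1+R_2) = 15×47/317 = 2.22 V. With the source grounded, V_GS = V_G = 2.22 V.
Assume saturation: I_D = (k_n/2)(V_GS − V_t)² = (2.6/2)×(2.22 − 1.8)² = 1.3×0.424² = 0.234 mA.
V_DS = V_DD − I_D·R_D = 15 − 0.234×1.2 = 14.7 V.
Saturation requires V_DS ≥ V_GS − V_t = 0.424 V; 14.7 ≥ 0.424 ✓.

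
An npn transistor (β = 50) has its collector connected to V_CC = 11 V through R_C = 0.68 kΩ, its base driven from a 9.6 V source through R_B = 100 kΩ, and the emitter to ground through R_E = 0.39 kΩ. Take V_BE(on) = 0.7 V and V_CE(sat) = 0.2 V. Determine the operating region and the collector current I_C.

active; I_C ≈ 3.7 mA

Assume active. Base-emitter loop: I_B = (V_BB − V_BE)/(R_B + (β+1)R_E) = (9.6 − 0.7)/(100 + 51×0.39) = 0.0742 mA.
I_C = β·I_B = 50×0.0742 = 3.71 mA.
V_CE = V_CC − I_C·R_C − I_E·R_E = 11 − 3.71×0.68 − 3.79×0.39 = 7 V > V_CE(sat), so the active-region assumption holds.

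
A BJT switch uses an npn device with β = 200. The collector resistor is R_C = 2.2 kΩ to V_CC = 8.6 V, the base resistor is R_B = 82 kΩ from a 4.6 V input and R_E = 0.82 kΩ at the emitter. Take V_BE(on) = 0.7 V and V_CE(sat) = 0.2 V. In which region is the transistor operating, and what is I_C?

Assume active: I_B = (4.6 − 0.7)/(82 + 201×0.82) = 0.0158 mA, I_C = β·I_B = 3.16 mA.
Then V_CE = 8.6 − 3.16×2.2 − 3.18×0.82 = -0.957 V < 0.2 V — the active assumption fails.
Re-solve with V_CE = 0.2 V. KCL at the emitter: V_E/R_E = (V_BB−0.7−V_E)/R_B + (V_CC−0.2−V_E)/R_C, giving V_E = 2.29 V.
I_C = (V_CC − 0.2 − V_E)/R_C = (8.4 − 2.29)/2.2 = 2.78 mA.
Check: I_B = (3.9 − 2.29)/82 = 0.0196 mA, and β·I_B = 3.92 mA > I_C, confirming saturation.

saturation; I_C ≈ 2.8 mA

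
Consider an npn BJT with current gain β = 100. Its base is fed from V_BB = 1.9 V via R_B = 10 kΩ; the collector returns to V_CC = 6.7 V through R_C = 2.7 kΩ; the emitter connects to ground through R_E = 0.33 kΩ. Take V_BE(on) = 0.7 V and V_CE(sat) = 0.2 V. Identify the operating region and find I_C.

Assume active: I_B = (1.9 − 0.7)/(10 + 101×0.33) = 0.0277 mA, I_C = β·I_B = 2.77 mA.
Then V_CE = 6.7 − 2.77×2.7 − 2.8×0.33 = -1.7 V < 0.2 V — the active assumption fails.
Re-solve with V_CE = 0.2 V. KCL at the emitter: V_E/R_E = (V_BB−0.7−V_E)/R_B + (V_CC−0.2−V_E)/R_C, giving V_E = 0.722 V.
I_C = (V_CC − 0.2 − V_E)/R_C = (6.5 − 0.722)/2.7 = 2.14 mA.
Check: I_B = (1.2 − 0.722)/10 = 0.0478 mA, and β·I_B = 4.78 mA > I_C, confirming saturation.

saturation; I_C ≈ 2.1 mA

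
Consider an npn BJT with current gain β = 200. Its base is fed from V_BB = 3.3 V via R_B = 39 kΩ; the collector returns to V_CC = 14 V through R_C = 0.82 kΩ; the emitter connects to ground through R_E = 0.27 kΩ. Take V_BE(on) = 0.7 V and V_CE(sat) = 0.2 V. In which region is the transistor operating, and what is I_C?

active; I_C ≈ 5.6 mA

Assume active. Base-emitter loop: I_B = (V_BB − V_BE)/(R_B + (β+1)R_E) = (3.3 − 0.7)/(39 + 201×0.27) = 0.0279 mA.
I_C = β·I_B = 200×0.0279 = 5.58 mA.
V_CE = V_CC − I_C·R_C − I_E·R_E = 14 − 5.58×0.82 − 5.6×0.27 = 7.92 V > V_CE(sat), so the active-region assumption holds.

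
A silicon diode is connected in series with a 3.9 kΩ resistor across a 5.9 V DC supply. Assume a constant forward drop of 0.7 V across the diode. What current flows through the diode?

KVL around the loop: 5.9 = V_D + I·R = 0.7 + I × 3.9 kΩ.
So I = (5.9 − 0.7) / 3.9 kΩ = 5.2 / 3.9 = 1.33 mA.

I ≈ 1.3 mA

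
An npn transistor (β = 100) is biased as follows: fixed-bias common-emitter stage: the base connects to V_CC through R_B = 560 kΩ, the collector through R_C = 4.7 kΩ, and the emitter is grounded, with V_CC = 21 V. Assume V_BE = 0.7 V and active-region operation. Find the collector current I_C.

I_C ≈ 3.6 mA

Base loop: V_CC = I_B·R_B + V_BE, so I_B = (21 − 0.7)/560 kΩ = 0.0363 mA.
In the active region I_C = β·I_B = 100 × 0.0363 = 3.63 mA.
Collector loop: V_CE = V_CC − I_C·R_C = 21 − 3.63×4.7 = 3.96 V.
Since V_CE = 3.96 V > V_CE(sat) ≈ 0.2 V, the transistor is in the active region as assumed.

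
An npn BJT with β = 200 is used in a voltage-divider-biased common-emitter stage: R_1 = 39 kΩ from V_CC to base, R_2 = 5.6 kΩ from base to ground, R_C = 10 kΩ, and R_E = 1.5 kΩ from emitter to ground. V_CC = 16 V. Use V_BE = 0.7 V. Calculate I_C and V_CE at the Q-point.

Thevenize the base divider: V_Th = V_CC·R_2/(R_1+R_2) = 16×5.6/44.6 = 2.01 V, R_Th = R_1‖R_2 = 4.9 kΩ.
Base-emitter loop: V_Th = I_B·R_Th + V_BE + (β+1)I_B·R_E, so I_B = (2.01 − 0.7) / (4.9 + 201×1.5) = 0.00427 mA.
I_C = β·I_B = 200×0.00427 = 0.854 mA, and I_E = (β+1)I_B = 0.859 mA.
V_CE = V_CC − I_C·R_C − I_E·R_E = 16 − 0.854×10 − 0.859×1.5 = 6.17 V.
V_CE = 6.17 V > 0.2 V confirms active-region operation.

I_C ≈ 0.85 mA, V_CE ≈ 6.2 V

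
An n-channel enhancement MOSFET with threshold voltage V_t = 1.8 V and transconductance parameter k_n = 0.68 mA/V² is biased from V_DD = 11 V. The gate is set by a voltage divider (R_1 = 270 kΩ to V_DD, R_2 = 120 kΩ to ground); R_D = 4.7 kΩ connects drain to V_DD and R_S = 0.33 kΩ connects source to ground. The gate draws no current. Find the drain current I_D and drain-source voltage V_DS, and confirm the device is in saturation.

V_G = V_DD·R_2/(R_1+R_2) = 11×120/390 = 3.38 V.
Assume saturation: I_D = (k_n/2)(V_GS − V_t)² with V_GS = V_G − I_D·R_S = 3.38 − 0.33·I_D.
Substituting gives 0.037·I_D² − 1.36·I_D + 0.854 = 0, with roots I_D = 0.641 or 36 mA.
The root I_D = 36 mA gives V_GS = -8.49 V ≤ V_t, so take I_D = 0.641 mA.
Then V_GS = 3.17 V and V_DS = V_DD − I_D(R_D+R_S) = 11 − 0.641×5.03 = 7.78 V.
Saturation requires V_DS ≥ V_GS − V_t = 1.37 V; 7.78 ≥ 1.37 ✓.

I_D ≈ 0.64 mA, V_DS ≈ 7.8 V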